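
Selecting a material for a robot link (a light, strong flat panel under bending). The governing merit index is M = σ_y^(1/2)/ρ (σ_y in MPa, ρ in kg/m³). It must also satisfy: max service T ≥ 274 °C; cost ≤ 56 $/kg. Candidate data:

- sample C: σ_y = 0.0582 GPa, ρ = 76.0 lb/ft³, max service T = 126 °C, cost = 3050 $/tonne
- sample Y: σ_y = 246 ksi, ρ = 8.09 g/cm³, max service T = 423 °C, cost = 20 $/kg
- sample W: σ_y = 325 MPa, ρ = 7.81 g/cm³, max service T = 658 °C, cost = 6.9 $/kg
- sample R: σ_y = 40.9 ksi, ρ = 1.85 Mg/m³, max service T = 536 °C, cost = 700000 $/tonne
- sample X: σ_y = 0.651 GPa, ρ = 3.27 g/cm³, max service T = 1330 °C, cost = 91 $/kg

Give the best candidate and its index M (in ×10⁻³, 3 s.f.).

Screen on constraints: max service T ≥ 274 °C; cost ≤ 56 $/kg. Survivors: sample Y, sample W.
Putting every candidate on a common basis:
  sample Y: σ_y = 1696 MPa, ρ = 8090 kg/m³
  sample W: σ_y = 325.0 MPa, ρ = 7810 kg/m³
  sample Y: M = 5.09×10⁻³
  sample W: M = 2.31×10⁻³
Sample Y ranks first.

sample Y, M = 5.09×10⁻³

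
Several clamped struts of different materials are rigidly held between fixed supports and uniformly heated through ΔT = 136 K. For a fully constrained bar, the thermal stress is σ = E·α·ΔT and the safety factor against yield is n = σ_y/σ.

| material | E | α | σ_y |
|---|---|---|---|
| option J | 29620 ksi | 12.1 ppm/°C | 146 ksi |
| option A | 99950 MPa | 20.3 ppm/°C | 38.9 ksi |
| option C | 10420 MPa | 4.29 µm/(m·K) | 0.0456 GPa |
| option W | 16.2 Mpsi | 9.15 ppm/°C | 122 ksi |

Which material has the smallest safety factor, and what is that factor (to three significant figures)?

option A, n = 0.972

Per material, after unit conversion:
  option J: E = 204.2, α = 12.1, σ_y = 1007 → σ = 336 MPa, n = 3.00
  option A: E = 99.95, α = 20.3, σ_y = 268.2 → σ = 276 MPa, n = 0.972
  option C: E = 10.42, α = 4.29, σ_y = 45.60 → σ = 6.08 MPa, n = 7.50
  option W: E = 111.7, α = 9.15, σ_y = 841.2 → σ = 139 MPa, n = 6.05
The minimum is option A at n = 0.972.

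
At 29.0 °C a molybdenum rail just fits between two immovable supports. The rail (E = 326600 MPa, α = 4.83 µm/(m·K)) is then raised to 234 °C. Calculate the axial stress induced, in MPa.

323 MPa

E = 326600 MPa = 326.6 GPa.
ΔT = 205.0 K. Constrained thermal stress σ = E·α·ΔT = 326.6×10³ MPa × 4.83×10⁻⁶ × 205.0 = 323 MPa (compressive).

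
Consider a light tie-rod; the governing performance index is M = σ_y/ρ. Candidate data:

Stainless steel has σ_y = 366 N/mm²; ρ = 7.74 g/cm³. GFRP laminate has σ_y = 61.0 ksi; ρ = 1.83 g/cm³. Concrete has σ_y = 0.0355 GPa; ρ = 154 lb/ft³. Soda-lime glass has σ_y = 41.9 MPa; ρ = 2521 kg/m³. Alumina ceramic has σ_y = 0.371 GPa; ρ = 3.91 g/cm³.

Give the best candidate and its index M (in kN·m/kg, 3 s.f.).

In SI units:
  stainless steel: σ_y = 366.0 MPa, ρ = 7740 kg/m³
  GFRP laminate: σ_y = 420.6 MPa, ρ = 1830 kg/m³
  concrete: σ_y = 35.50 MPa, ρ = 2467 kg/m³
  soda-lime glass: σ_y = 41.90 MPa, ρ = 2521 kg/m³
  alumina ceramic: σ_y = 371.0 MPa, ρ = 3910 kg/m³
  GFRP laminate: M = 230 kN·m/kg
  alumina ceramic: M = 94.9 kN·m/kg
  stainless steel: M = 47.3 kN·m/kg
  soda-lime glass: M = 16.6 kN·m/kg
  concrete: M = 14.4 kN·m/kg
Highest index: GFRP laminate.

GFRP laminate, M = 230 kN·m/kg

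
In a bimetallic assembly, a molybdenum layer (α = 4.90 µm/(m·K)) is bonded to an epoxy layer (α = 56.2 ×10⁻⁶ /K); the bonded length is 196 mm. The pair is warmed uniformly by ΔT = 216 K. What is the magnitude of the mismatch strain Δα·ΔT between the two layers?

Δα = |4.90 − 56.2|×10⁻⁶/K = 51.3×10⁻⁶/K.
Mismatch strain = Δα·ΔT = 51.3×10⁻⁶ × 216.0 = 0.0111.

0.0111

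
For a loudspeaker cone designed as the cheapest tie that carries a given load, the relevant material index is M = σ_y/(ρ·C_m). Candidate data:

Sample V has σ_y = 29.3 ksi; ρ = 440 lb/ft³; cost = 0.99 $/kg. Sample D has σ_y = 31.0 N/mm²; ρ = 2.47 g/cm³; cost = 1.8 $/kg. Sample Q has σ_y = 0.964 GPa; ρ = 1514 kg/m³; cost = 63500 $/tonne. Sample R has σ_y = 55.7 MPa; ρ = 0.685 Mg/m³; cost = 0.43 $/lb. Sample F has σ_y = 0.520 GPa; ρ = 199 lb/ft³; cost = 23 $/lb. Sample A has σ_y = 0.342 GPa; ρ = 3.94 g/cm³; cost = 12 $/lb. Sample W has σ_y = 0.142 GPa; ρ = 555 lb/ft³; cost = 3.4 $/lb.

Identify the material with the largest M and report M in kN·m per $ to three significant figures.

sample R, M = 85.8 kN·m per $

After converting to SI:
  sample V: σ_y = 202.0 MPa, ρ = 7048 kg/m³, cost = 0.9900 $/kg
  sample D: σ_y = 31.00 MPa, ρ = 2470 kg/m³, cost = 1.800 $/kg
  sample Q: σ_y = 964.0 MPa, ρ = 1514 kg/m³, cost = 63.50 $/kg
  sample R: σ_y = 55.70 MPa, ρ = 685.0 kg/m³, cost = 0.9480 $/kg
  sample F: σ_y = 520.0 MPa, ρ = 3188 kg/m³, cost = 50.71 $/kg
  sample A: σ_y = 342.0 MPa, ρ = 3940 kg/m³, cost = 26.46 $/kg
  sample W: σ_y = 142.0 MPa, ρ = 8890 kg/m³, cost = 7.496 $/kg
  sample R: M = 85.8 kN·m per $
  sample V: M = 29.0 kN·m per $
  sample Q: M = 10.0 kN·m per $
  sample D: M = 6.97 kN·m per $
  sample A: M = 3.28 kN·m per $
  sample F: M = 3.22 kN·m per $
  sample W: M = 2.13 kN·m per $
Highest index: sample R.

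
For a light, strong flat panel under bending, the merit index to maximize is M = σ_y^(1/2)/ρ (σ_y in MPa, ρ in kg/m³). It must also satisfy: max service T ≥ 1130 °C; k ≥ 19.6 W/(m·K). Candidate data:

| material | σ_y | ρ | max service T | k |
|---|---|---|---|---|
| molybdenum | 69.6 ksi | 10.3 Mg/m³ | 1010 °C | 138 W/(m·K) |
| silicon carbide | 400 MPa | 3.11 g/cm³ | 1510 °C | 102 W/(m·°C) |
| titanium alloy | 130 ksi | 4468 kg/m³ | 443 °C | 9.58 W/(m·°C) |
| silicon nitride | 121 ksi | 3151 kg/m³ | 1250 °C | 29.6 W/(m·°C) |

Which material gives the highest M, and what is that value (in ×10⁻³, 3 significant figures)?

silicon nitride, M = 9.17×10⁻³

Screen on constraints: max service T ≥ 1130 °C; k ≥ 19.6 W/(m·K). Survivors: silicon carbide, silicon nitride.
After converting to SI:
  silicon carbide: σ_y = 400.0 MPa, ρ = 3110 kg/m³
  silicon nitride: σ_y = 834.3 MPa, ρ = 3151 kg/m³
  silicon nitride: M = 9.17×10⁻³
  silicon carbide: M = 6.43×10⁻³
The maximum is for silicon nitride.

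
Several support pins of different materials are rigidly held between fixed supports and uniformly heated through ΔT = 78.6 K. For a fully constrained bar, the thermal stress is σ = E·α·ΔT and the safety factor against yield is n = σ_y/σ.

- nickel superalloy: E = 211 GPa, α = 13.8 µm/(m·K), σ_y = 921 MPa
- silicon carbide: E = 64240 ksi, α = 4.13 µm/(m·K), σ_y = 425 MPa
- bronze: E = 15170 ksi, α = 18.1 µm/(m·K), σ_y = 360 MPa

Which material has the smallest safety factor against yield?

bronze

With everything in SI (GPa, ×10⁻⁶/K, MPa):
  nickel superalloy: E = 211.0, α = 13.8, σ_y = 921.0 → σ = 229 MPa, n = 4.02
  silicon carbide: E = 442.9, α = 4.13, σ_y = 425.0 → σ = 144 MPa, n = 2.96
  bronze: E = 104.6, α = 18.1, σ_y = 360.0 → σ = 149 MPa, n = 2.42
The minimum is bronze at n = 2.42.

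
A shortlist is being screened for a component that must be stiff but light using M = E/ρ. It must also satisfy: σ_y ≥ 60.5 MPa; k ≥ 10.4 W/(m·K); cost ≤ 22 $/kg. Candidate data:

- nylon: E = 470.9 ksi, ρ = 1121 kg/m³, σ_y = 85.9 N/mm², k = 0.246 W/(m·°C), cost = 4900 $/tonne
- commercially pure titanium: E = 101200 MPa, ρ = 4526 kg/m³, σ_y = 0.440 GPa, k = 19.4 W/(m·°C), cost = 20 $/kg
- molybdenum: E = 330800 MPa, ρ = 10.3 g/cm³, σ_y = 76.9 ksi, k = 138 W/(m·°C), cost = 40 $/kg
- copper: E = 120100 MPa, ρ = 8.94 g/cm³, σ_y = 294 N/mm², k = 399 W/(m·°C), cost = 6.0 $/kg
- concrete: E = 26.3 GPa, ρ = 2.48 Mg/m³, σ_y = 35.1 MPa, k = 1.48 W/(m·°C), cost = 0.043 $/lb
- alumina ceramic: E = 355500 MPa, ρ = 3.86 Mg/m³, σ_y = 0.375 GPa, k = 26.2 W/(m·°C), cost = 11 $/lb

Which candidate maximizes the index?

Screen on constraints: σ_y ≥ 60.5 MPa; k ≥ 10.4 W/(m·K); cost ≤ 22 $/kg. Survivors: commercially pure titanium, copper.
Normalizing units and computing the index:
  commercially pure titanium: E = 101.2 GPa, ρ = 4526 kg/m³
  copper: E = 120.1 GPa, ρ = 8940 kg/m³
  commercially pure titanium: M = 22.4 MN·m/kg
  copper: M = 13.4 MN·m/kg
Commercially pure titanium ranks first.

commercially pure titanium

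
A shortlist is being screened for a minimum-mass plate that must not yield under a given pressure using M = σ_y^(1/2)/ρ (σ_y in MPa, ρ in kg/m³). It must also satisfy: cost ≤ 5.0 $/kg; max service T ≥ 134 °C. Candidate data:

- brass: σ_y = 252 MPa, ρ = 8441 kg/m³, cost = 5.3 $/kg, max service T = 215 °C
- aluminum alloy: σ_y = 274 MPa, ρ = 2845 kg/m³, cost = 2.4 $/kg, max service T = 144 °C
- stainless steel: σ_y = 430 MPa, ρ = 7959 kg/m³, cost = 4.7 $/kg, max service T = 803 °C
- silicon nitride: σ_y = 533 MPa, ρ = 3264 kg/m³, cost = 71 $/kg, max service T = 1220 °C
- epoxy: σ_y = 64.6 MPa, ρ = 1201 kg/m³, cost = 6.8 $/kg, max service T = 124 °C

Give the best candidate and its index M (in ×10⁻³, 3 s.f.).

Screen on constraints: cost ≤ 5.0 $/kg; max service T ≥ 134 °C. Survivors: aluminum alloy, stainless steel.
Evaluate M for each candidate:
  aluminum alloy: M = 5.82×10⁻³
  stainless steel: M = 2.61×10⁻³
Aluminum alloy has the largest M.

aluminum alloy, M = 5.82×10⁻³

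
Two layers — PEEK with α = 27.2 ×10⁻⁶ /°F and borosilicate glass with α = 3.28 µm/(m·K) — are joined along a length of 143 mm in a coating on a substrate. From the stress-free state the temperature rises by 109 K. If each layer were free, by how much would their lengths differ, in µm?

712 µm

PEEK: α = 27.2×10⁻⁶/°F × 9/5 = 49.0×10⁻⁶/K.
Δα = |49.0 − 3.28|×10⁻⁶/K = 45.7×10⁻⁶/K.
ΔL_mismatch = Δα·L·ΔT = 45.7×10⁻⁶ × 143.0 mm × 109.0 K = 712 µm.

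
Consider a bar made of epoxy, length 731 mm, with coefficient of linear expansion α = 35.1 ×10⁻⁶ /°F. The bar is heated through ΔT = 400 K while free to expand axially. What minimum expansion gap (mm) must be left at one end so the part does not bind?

18.5 mm

Convert α: 35.1×10⁻⁶/°F × (9/5) = 63.2×10⁻⁶/K.
ΔL = α·L₀·ΔT = 63.2×10⁻⁶ × 731 mm × 400.0 K = 18.5 mm.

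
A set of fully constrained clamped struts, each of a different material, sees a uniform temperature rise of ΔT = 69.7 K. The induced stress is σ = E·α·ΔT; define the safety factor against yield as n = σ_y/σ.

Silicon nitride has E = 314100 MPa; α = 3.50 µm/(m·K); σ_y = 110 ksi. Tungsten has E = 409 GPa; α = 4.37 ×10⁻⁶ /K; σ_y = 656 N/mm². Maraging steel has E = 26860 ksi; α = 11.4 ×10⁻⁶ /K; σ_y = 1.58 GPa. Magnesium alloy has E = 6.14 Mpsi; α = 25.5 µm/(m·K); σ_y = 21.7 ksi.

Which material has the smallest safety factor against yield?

Converting E to GPa, α to ×10⁻⁶/K, σ_y to MPa, then σ and n for each:
  silicon nitride: E = 314.1, α = 3.50, σ_y = 758.4 → σ = 76.6 MPa, n = 9.90
  tungsten: E = 409.0, α = 4.37, σ_y = 656.0 → σ = 125 MPa, n = 5.27
  maraging steel: E = 185.2, α = 11.4, σ_y = 1580 → σ = 147 MPa, n = 10.7
  magnesium alloy: E = 42.33, α = 25.5, σ_y = 149.6 → σ = 75.2 MPa, n = 1.99
Magnesium alloy has the lowest safety factor, n = 1.99.

magnesium alloy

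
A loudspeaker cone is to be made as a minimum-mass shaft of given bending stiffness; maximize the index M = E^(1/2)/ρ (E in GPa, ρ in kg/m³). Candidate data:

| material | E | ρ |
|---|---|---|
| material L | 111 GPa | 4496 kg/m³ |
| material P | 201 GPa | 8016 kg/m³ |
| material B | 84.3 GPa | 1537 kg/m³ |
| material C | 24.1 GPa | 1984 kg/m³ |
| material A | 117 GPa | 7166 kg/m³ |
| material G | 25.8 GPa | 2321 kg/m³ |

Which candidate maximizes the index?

material B

Evaluate M for each candidate:
  material B: M = 5.97×10⁻³
  material C: M = 2.47×10⁻³
  material L: M = 2.34×10⁻³
  material G: M = 2.19×10⁻³
  material P: M = 1.77×10⁻³
  material A: M = 1.51×10⁻³
Material B has the largest M.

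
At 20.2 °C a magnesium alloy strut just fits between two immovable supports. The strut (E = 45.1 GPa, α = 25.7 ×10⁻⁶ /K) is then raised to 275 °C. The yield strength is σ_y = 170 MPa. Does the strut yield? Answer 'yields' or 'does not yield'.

ΔT = 254.8 K. Constrained thermal stress σ = E·α·ΔT = 45.10×10³ MPa × 25.7×10⁻⁶ × 254.8 = 295 MPa (compressive).
Compare to σ_y = 170 MPa: σ ≥ σ_y, so it yields.

yields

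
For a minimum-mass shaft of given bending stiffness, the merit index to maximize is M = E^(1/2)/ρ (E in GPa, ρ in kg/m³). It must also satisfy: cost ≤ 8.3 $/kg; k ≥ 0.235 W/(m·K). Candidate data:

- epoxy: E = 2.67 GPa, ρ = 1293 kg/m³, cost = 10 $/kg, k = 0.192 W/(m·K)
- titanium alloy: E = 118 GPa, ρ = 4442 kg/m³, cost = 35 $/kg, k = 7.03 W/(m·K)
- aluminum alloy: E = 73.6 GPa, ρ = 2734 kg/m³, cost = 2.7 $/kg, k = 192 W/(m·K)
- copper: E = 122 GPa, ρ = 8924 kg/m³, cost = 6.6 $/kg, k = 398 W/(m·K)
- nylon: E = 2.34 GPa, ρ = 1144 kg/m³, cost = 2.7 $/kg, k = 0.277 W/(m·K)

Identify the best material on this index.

aluminum alloy

Screen on constraints: cost ≤ 8.3 $/kg; k ≥ 0.235 W/(m·K). Survivors: aluminum alloy, copper, nylon.
Computing M directly (units already consistent):
  aluminum alloy: M = 3.14×10⁻³
  nylon: M = 1.34×10⁻³
  copper: M = 1.24×10⁻³
Aluminum alloy ranks first.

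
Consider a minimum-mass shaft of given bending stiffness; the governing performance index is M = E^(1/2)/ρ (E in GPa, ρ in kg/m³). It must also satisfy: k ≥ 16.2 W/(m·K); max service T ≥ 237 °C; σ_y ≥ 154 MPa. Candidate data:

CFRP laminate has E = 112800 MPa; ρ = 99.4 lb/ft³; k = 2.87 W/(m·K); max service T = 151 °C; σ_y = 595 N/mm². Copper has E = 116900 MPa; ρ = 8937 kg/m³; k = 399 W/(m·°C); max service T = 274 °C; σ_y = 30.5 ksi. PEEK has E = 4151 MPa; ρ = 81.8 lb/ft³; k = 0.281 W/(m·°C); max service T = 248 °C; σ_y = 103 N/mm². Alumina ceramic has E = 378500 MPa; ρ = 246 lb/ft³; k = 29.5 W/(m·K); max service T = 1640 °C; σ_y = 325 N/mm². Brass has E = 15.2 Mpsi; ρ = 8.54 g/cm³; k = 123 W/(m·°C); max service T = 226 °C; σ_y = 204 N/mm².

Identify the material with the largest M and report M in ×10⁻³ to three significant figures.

alumina ceramic, M = 4.94×10⁻³

Screen on constraints: k ≥ 16.2 W/(m·K); max service T ≥ 237 °C; σ_y ≥ 154 MPa. Survivors: copper, alumina ceramic.
After converting to SI:
  copper: E = 116.9 GPa, ρ = 8937 kg/m³
  alumina ceramic: E = 378.5 GPa, ρ = 3941 kg/m³
  alumina ceramic: M = 4.94×10⁻³
  copper: M = 1.21×10⁻³
Alumina ceramic has the largest M.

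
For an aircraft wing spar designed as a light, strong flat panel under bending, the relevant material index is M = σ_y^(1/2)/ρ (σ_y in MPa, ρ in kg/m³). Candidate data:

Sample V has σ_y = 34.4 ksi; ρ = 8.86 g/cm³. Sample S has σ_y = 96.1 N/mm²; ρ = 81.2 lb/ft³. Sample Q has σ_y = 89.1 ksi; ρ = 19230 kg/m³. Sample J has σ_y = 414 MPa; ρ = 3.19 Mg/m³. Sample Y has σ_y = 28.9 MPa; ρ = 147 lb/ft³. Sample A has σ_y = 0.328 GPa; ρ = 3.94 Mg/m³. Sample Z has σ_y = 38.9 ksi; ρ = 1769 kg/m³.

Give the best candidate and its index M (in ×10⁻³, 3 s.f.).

sample Z, M = 9.26×10⁻³

In SI units:
  sample V: σ_y = 237.2 MPa, ρ = 8860 kg/m³
  sample S: σ_y = 96.10 MPa, ρ = 1301 kg/m³
  sample Q: σ_y = 614.3 MPa, ρ = 19230 kg/m³
  sample J: σ_y = 414.0 MPa, ρ = 3190 kg/m³
  sample Y: σ_y = 28.90 MPa, ρ = 2355 kg/m³
  sample A: σ_y = 328.0 MPa, ρ = 3940 kg/m³
  sample Z: σ_y = 268.2 MPa, ρ = 1769 kg/m³
  sample Z: M = 9.26×10⁻³
  sample S: M = 7.54×10⁻³
  sample J: M = 6.38×10⁻³
  sample A: M = 4.60×10⁻³
  sample Y: M = 2.28×10⁻³
  sample V: M = 1.74×10⁻³
  sample Q: M = 1.29×10⁻³
Sample Z ranks first.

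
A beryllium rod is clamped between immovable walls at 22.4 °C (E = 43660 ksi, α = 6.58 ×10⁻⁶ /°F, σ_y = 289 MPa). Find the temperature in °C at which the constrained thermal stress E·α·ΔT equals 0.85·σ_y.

91.3 °C

E = 43660 ksi = 301.0 GPa.
α = 6.58×10⁻⁶/°F × 9/5 = 11.8×10⁻⁶/K.
E·α·ΔT = 245.7 MPa ⇒ ΔT = 245.7 / (301.0×10³ × 11.8×10⁻⁶) = 68.90 K.
T = 22.4 + 68.90 = 91.30 °C.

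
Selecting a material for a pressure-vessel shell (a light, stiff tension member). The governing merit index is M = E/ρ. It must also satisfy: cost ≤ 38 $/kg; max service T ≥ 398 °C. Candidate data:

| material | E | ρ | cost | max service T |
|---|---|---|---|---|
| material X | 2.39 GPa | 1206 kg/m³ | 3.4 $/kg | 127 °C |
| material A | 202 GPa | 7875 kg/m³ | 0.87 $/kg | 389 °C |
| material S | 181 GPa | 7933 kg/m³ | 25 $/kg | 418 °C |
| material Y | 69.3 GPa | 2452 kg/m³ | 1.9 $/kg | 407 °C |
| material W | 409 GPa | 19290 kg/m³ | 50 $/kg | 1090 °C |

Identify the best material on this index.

material Y

Screen on constraints: cost ≤ 38 $/kg; max service T ≥ 398 °C. Survivors: material S, material Y.
Evaluate M for each candidate:
  material Y: M = 28.3 MN·m/kg
  material S: M = 22.8 MN·m/kg
Highest index: material Y.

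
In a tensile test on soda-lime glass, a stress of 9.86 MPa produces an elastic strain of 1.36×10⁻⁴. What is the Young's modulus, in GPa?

E = σ/ε = 9.86 MPa / 1.36×10⁻⁴ = 72500 MPa = 72.5 GPa.

72.5 GPa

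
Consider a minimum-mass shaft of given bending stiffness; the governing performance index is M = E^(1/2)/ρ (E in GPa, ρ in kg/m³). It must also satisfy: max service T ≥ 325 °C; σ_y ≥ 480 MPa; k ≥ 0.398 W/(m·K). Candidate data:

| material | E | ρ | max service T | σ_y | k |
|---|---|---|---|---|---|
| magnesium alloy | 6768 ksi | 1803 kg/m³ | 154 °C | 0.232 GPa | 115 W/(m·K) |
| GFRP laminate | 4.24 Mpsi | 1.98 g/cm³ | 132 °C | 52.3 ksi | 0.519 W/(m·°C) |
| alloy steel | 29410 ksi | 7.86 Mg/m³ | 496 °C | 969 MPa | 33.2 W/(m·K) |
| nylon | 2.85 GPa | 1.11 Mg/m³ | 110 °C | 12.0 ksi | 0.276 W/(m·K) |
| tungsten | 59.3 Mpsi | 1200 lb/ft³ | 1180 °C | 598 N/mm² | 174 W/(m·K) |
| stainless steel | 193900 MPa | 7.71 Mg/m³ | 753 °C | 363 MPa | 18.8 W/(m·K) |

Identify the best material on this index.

alloy steel

Screen on constraints: max service T ≥ 325 °C; σ_y ≥ 480 MPa; k ≥ 0.398 W/(m·K). Survivors: alloy steel, tungsten.
Normalizing units and computing the index:
  alloy steel: E = 202.8 GPa, ρ = 7860 kg/m³
  tungsten: E = 408.9 GPa, ρ = 19220 kg/m³
  alloy steel: M = 1.81×10⁻³
  tungsten: M = 1.05×10⁻³
Highest index: alloy steel.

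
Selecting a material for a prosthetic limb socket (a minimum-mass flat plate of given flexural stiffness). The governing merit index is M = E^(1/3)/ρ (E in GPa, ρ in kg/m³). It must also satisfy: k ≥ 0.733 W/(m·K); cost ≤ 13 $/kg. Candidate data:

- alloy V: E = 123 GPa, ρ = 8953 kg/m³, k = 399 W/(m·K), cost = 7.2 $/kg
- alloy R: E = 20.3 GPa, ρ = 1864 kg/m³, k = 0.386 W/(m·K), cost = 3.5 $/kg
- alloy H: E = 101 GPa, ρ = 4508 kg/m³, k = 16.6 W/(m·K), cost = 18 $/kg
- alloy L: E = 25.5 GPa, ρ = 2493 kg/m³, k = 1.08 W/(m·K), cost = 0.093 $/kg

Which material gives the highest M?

Screen on constraints: k ≥ 0.733 W/(m·K); cost ≤ 13 $/kg. Survivors: alloy V, alloy L.
Per-candidate index values:
  alloy L: M = 1.18×10⁻³
  alloy V: M = 0.555×10⁻³
The maximum is for alloy L.

alloy L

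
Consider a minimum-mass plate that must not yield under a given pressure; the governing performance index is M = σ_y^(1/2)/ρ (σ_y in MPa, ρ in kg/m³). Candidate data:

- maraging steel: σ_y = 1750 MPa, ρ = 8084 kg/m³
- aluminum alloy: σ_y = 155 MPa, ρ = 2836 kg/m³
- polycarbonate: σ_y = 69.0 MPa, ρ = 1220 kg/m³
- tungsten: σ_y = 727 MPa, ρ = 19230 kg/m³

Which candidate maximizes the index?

Evaluate M for each candidate:
  polycarbonate: M = 6.81×10⁻³
  maraging steel: M = 5.17×10⁻³
  aluminum alloy: M = 4.39×10⁻³
  tungsten: M = 1.40×10⁻³
Polycarbonate ranks first.

polycarbonate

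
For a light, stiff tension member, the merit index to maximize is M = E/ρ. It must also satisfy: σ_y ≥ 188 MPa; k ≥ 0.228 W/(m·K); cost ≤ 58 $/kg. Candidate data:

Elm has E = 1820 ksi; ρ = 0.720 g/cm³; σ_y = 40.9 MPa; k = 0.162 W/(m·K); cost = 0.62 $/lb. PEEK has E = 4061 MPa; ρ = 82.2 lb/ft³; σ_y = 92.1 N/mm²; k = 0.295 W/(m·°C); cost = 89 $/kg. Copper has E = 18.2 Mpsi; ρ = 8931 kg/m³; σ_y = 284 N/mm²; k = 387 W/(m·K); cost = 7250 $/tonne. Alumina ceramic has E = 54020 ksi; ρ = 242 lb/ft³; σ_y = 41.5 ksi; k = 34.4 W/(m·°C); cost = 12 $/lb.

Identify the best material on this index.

alumina ceramic

Screen on constraints: σ_y ≥ 188 MPa; k ≥ 0.228 W/(m·K); cost ≤ 58 $/kg. Survivors: copper, alumina ceramic.
After converting to SI:
  copper: E = 125.5 GPa, ρ = 8931 kg/m³
  alumina ceramic: E = 372.5 GPa, ρ = 3876 kg/m³
  alumina ceramic: M = 96.1 MN·m/kg
  copper: M = 14.1 MN·m/kg
Highest index: alumina ceramic.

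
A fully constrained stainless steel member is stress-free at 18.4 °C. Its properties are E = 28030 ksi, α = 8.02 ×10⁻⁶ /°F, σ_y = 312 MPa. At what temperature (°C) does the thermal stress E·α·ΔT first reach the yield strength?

130 °C

E = 28030 ksi = 193.3 GPa.
α = 8.02×10⁻⁶/°F × 9/5 = 14.4×10⁻⁶/K.
E·α·ΔT = 312.0 MPa ⇒ ΔT = 312.0 / (193.3×10³ × 14.4×10⁻⁶) = 111.8 K.
T = 18.4 + 111.8 = 130.2 °C.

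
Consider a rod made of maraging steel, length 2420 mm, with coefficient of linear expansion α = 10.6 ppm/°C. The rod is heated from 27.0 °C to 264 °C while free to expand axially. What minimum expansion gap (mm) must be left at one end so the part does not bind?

6.08 mm

ΔT = 264 − 27.0 = 237.0 K.
ΔL = α·L₀·ΔT = 10.6×10⁻⁶ × 2420 mm × 237.0 K = 6.08 mm.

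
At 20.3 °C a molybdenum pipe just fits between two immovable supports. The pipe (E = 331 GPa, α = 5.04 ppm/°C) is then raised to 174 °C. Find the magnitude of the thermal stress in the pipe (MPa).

ΔT = 153.7 K. Constrained thermal stress σ = E·α·ΔT = 331.0×10³ MPa × 5.04×10⁻⁶ × 153.7 = 256 MPa (compressive).

256 MPa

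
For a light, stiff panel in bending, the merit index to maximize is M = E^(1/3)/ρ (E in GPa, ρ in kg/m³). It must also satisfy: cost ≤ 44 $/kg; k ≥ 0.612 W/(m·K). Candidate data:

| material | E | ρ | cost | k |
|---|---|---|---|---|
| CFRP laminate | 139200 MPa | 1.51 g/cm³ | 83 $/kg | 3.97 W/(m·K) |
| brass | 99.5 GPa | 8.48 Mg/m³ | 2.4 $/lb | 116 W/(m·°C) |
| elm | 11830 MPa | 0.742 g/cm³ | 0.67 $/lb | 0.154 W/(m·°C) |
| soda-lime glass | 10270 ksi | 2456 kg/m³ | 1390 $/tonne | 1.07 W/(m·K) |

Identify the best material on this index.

soda-lime glass

Screen on constraints: cost ≤ 44 $/kg; k ≥ 0.612 W/(m·K). Survivors: brass, soda-lime glass.
Putting every candidate on a common basis:
  brass: E = 99.50 GPa, ρ = 8480 kg/m³
  soda-lime glass: E = 70.81 GPa, ρ = 2456 kg/m³
  soda-lime glass: M = 1.68×10⁻³
  brass: M = 0.546×10⁻³
Highest index: soda-lime glass.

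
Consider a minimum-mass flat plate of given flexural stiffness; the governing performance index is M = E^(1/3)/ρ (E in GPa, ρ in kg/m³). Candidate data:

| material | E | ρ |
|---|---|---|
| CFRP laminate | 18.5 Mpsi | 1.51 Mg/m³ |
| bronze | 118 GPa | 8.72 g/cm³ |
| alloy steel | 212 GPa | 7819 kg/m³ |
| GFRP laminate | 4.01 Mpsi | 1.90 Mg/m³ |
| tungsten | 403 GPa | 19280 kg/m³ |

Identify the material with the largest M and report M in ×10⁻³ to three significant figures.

CFRP laminate, M = 3.33×10⁻³

After converting to SI:
  CFRP laminate: E = 127.6 GPa, ρ = 1510 kg/m³
  bronze: E = 118.0 GPa, ρ = 8720 kg/m³
  alloy steel: E = 212.0 GPa, ρ = 7819 kg/m³
  GFRP laminate: E = 27.65 GPa, ρ = 1900 kg/m³
  tungsten: E = 403.0 GPa, ρ = 19280 kg/m³
  CFRP laminate: M = 3.33×10⁻³
  GFRP laminate: M = 1.59×10⁻³
  alloy steel: M = 0.763×10⁻³
  bronze: M = 0.562×10⁻³
  tungsten: M = 0.383×10⁻³
CFRP laminate has the largest M.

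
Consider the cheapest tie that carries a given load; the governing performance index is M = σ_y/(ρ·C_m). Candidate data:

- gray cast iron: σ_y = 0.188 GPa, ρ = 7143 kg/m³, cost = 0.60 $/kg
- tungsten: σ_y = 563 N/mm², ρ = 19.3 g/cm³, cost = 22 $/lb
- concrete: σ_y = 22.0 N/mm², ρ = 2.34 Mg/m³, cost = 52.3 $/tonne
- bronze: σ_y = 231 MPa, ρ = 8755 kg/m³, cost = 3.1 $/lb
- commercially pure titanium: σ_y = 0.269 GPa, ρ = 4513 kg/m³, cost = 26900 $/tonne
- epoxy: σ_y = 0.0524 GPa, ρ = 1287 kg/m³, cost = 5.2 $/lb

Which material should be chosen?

concrete

Putting every candidate on a common basis:
  gray cast iron: σ_y = 188.0 MPa, ρ = 7143 kg/m³, cost = 0.6000 $/kg
  tungsten: σ_y = 563.0 MPa, ρ = 19300 kg/m³, cost = 48.50 $/kg
  concrete: σ_y = 22.00 MPa, ρ = 2340 kg/m³, cost = 0.05230 $/kg
  bronze: σ_y = 231.0 MPa, ρ = 8755 kg/m³, cost = 6.834 $/kg
  commercially pure titanium: σ_y = 269.0 MPa, ρ = 4513 kg/m³, cost = 26.90 $/kg
  epoxy: σ_y = 52.40 MPa, ρ = 1287 kg/m³, cost = 11.46 $/kg
  concrete: M = 180 kN·m per $
  gray cast iron: M = 43.9 kN·m per $
  bronze: M = 3.86 kN·m per $
  epoxy: M = 3.55 kN·m per $
  commercially pure titanium: M = 2.22 kN·m per $
  tungsten: M = 0.601 kN·m per $
Concrete ranks first.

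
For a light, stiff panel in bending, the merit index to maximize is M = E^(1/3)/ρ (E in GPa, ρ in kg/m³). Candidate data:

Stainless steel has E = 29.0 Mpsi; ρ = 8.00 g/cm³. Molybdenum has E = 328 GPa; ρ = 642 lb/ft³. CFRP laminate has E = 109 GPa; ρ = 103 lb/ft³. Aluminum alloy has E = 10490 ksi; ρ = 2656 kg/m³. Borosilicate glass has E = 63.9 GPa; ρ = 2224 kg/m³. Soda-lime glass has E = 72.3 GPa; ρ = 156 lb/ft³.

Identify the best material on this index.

Convert each candidate to consistent units, then evaluate M:
  stainless steel: E = 199.9 GPa, ρ = 8000 kg/m³
  molybdenum: E = 328.0 GPa, ρ = 10280 kg/m³
  CFRP laminate: E = 109.0 GPa, ρ = 1650 kg/m³
  aluminum alloy: E = 72.33 GPa, ρ = 2656 kg/m³
  borosilicate glass: E = 63.90 GPa, ρ = 2224 kg/m³
  soda-lime glass: E = 72.30 GPa, ρ = 2499 kg/m³
  CFRP laminate: M = 2.90×10⁻³
  borosilicate glass: M = 1.80×10⁻³
  soda-lime glass: M = 1.67×10⁻³
  aluminum alloy: M = 1.57×10⁻³
  stainless steel: M = 0.731×10⁻³
  molybdenum: M = 0.671×10⁻³
Highest index: CFRP laminate.

CFRP laminate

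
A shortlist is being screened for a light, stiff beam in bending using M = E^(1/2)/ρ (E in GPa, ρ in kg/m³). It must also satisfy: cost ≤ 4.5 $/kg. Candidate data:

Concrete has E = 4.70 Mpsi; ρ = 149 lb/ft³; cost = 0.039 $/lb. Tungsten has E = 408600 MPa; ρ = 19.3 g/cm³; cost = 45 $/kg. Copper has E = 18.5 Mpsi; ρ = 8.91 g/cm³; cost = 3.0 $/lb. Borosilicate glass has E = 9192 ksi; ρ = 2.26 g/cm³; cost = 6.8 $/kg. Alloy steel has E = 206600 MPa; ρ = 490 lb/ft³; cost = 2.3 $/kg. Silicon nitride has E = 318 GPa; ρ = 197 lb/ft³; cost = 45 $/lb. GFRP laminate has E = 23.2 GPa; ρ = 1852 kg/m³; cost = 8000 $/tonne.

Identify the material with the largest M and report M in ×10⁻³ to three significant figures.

Screen on constraints: cost ≤ 4.5 $/kg. Survivors: concrete, alloy steel.
Convert each candidate to consistent units, then evaluate M:
  concrete: E = 32.41 GPa, ρ = 2387 kg/m³
  alloy steel: E = 206.6 GPa, ρ = 7849 kg/m³
  concrete: M = 2.39×10⁻³
  alloy steel: M = 1.83×10⁻³
The maximum is for concrete.

concrete, M = 2.39×10⁻³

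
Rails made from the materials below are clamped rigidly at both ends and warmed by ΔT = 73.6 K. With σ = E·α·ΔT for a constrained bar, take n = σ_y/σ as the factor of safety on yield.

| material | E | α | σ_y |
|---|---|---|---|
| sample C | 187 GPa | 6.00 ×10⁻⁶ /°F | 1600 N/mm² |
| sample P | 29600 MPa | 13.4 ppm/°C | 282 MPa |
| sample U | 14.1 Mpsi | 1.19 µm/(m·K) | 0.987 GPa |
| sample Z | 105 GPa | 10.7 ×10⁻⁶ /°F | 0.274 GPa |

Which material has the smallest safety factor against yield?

sample Z

In consistent units (E in GPa, α in ×10⁻⁶/K, σ_y in MPa):
  sample C: E = 187.0, α = 10.8, σ_y = 1600 → σ = 149 MPa, n = 10.8
  sample P: E = 29.60, α = 13.4, σ_y = 282.0 → σ = 29.2 MPa, n = 9.66
  sample U: E = 97.22, α = 1.19, σ_y = 987.0 → σ = 8.51 MPa, n = 116
  sample Z: E = 105.0, α = 19.3, σ_y = 274.0 → σ = 149 MPa, n = 1.84
Smallest n: sample Z with n = 1.84.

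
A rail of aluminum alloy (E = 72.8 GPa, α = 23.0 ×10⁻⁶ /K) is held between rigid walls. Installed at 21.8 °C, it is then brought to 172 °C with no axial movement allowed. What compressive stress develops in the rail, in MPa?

251 MPa

ΔT = 150.2 K. Constrained thermal stress σ = E·α·ΔT = 72.80×10³ MPa × 23.0×10⁻⁶ × 150.2 = 251 MPa (compressive).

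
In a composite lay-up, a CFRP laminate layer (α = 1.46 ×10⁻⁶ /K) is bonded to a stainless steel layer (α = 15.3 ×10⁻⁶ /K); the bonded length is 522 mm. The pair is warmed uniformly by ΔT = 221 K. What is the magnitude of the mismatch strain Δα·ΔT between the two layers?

3.06×10⁻³

Δα = |1.46 − 15.3|×10⁻⁶/K = 13.8×10⁻⁶/K.
Mismatch strain = Δα·ΔT = 13.8×10⁻⁶ × 221.0 = 3.06×10⁻³.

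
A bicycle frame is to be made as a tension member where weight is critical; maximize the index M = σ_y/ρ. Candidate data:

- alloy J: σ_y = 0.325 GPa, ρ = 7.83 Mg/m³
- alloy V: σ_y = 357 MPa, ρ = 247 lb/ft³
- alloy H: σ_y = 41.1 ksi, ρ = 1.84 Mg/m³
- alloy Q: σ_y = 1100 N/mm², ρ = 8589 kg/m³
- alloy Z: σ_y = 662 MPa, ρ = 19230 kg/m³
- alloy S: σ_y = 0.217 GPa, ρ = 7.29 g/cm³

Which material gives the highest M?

alloy H

Normalizing units and computing the index:
  alloy J: σ_y = 325.0 MPa, ρ = 7830 kg/m³
  alloy V: σ_y = 357.0 MPa, ρ = 3957 kg/m³
  alloy H: σ_y = 283.4 MPa, ρ = 1840 kg/m³
  alloy Q: σ_y = 1100 MPa, ρ = 8589 kg/m³
  alloy Z: σ_y = 662.0 MPa, ρ = 19230 kg/m³
  alloy S: σ_y = 217.0 MPa, ρ = 7290 kg/m³
  alloy H: M = 154 kN·m/kg
  alloy Q: M = 128 kN·m/kg
  alloy V: M = 90.2 kN·m/kg
  alloy J: M = 41.5 kN·m/kg
  alloy Z: M = 34.4 kN·m/kg
  alloy S: M = 29.8 kN·m/kg
Alloy H ranks first.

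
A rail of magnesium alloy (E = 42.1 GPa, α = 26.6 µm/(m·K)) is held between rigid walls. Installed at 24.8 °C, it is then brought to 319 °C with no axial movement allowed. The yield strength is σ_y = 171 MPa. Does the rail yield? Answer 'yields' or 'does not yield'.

ΔT = 294.2 K. Constrained thermal stress σ = E·α·ΔT = 42.10×10³ MPa × 26.6×10⁻⁶ × 294.2 = 329 MPa (compressive).
Compare to σ_y = 171 MPa: σ ≥ σ_y, so it yields.

yields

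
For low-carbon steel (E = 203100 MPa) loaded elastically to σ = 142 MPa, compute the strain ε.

6.99×10⁻⁴

E = 203100 MPa = 203.1 GPa = 203100 MPa.
ε = σ/E = 142 / 203100 = 6.99×10⁻⁴.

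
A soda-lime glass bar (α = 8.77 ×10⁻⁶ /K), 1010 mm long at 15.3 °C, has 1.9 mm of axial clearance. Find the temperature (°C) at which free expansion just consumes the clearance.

230 °C

α·L₀·ΔT = 1.9 mm ⇒ ΔT = 1.9 / (8.77×10⁻⁶ × 1010.0) = 214.5 K.
T = 15.3 + 214.5 = 229.8 °C.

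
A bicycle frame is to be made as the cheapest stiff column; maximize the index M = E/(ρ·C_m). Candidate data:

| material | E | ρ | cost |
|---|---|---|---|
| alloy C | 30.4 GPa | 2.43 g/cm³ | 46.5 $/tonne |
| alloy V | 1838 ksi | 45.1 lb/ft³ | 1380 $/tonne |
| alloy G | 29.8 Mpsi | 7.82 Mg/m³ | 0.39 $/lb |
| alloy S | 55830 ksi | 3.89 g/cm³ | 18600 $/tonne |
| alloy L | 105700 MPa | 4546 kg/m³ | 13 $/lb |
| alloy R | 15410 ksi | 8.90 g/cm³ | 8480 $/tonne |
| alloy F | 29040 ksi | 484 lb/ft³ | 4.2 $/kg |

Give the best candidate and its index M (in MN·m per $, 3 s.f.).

alloy C, M = 269 MN·m per $

Convert each candidate to consistent units, then evaluate M:
  alloy C: E = 30.40 GPa, ρ = 2430 kg/m³, cost = 0.04650 $/kg
  alloy V: E = 12.67 GPa, ρ = 722.4 kg/m³, cost = 1.380 $/kg
  alloy G: E = 205.5 GPa, ρ = 7820 kg/m³, cost = 0.8598 $/kg
  alloy S: E = 384.9 GPa, ρ = 3890 kg/m³, cost = 18.60 $/kg
  alloy L: E = 105.7 GPa, ρ = 4546 kg/m³, cost = 28.66 $/kg
  alloy R: E = 106.2 GPa, ρ = 8900 kg/m³, cost = 8.480 $/kg
  alloy F: E = 200.2 GPa, ρ = 7753 kg/m³, cost = 4.200 $/kg
  alloy C: M = 269 MN·m per $
  alloy G: M = 30.6 MN·m per $
  alloy V: M = 12.7 MN·m per $
  alloy F: M = 6.15 MN·m per $
  alloy S: M = 5.32 MN·m per $
  alloy R: M = 1.41 MN·m per $
  alloy L: M = 0.811 MN·m per $
Alloy C has the largest M.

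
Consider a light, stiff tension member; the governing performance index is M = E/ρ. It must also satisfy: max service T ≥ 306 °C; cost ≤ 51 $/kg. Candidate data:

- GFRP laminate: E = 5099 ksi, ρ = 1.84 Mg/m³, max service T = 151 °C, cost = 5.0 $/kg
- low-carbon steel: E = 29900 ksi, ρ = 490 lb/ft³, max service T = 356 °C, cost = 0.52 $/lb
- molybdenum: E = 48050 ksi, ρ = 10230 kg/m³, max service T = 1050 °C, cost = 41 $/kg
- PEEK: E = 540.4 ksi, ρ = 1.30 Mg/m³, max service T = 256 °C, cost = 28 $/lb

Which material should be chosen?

Screen on constraints: max service T ≥ 306 °C; cost ≤ 51 $/kg. Survivors: low-carbon steel, molybdenum.
Normalizing units and computing the index:
  low-carbon steel: E = 206.2 GPa, ρ = 7849 kg/m³
  molybdenum: E = 331.3 GPa, ρ = 10230 kg/m³
  molybdenum: M = 32.4 MN·m/kg
  low-carbon steel: M = 26.3 MN·m/kg
The maximum is for molybdenum.

molybdenum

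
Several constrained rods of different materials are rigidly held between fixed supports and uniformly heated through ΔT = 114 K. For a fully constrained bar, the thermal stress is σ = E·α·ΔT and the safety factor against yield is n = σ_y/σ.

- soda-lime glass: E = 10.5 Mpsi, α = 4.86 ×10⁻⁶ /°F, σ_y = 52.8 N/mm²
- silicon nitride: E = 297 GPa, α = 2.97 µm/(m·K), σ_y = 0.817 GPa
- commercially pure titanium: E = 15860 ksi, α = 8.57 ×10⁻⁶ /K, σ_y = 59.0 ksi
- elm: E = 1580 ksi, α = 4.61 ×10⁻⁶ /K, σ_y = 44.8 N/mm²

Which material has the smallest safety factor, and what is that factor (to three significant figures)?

soda-lime glass, n = 0.731

Per material, after unit conversion:
  soda-lime glass: E = 72.39, α = 8.75, σ_y = 52.80 → σ = 72.2 MPa, n = 0.731
  silicon nitride: E = 297.0, α = 2.97, σ_y = 817.0 → σ = 101 MPa, n = 8.12
  commercially pure titanium: E = 109.4, α = 8.57, σ_y = 406.8 → σ = 107 MPa, n = 3.81
  elm: E = 10.89, α = 4.61, σ_y = 44.80 → σ = 5.73 MPa, n = 7.83
The minimum is soda-lime glass at n = 0.731.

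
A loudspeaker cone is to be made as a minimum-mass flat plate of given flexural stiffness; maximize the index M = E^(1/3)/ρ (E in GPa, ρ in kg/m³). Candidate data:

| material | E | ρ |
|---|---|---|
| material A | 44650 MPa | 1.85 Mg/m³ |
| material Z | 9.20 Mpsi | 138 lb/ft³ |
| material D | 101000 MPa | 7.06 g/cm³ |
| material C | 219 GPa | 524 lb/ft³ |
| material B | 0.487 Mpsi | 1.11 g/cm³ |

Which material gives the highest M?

Putting every candidate on a common basis:
  material A: E = 44.65 GPa, ρ = 1850 kg/m³
  material Z: E = 63.43 GPa, ρ = 2211 kg/m³
  material D: E = 101.0 GPa, ρ = 7060 kg/m³
  material C: E = 219.0 GPa, ρ = 8394 kg/m³
  material B: E = 3.358 GPa, ρ = 1110 kg/m³
  material A: M = 1.92×10⁻³
  material Z: M = 1.80×10⁻³
  material B: M = 1.35×10⁻³
  material C: M = 0.718×10⁻³
  material D: M = 0.660×10⁻³
Material A ranks first.

material A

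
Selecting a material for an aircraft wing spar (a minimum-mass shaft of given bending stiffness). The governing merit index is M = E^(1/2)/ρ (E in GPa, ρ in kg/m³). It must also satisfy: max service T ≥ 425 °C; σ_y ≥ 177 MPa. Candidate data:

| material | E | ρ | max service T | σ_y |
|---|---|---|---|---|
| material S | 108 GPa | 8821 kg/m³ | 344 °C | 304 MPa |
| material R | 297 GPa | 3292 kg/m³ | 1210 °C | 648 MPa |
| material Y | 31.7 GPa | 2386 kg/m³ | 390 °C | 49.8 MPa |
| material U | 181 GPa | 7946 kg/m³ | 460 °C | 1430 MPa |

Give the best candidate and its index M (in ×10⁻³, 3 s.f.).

material R, M = 5.24×10⁻³

Screen on constraints: max service T ≥ 425 °C; σ_y ≥ 177 MPa. Survivors: material R, material U.
Computing M directly (units already consistent):
  material R: M = 5.24×10⁻³
  material U: M = 1.69×10⁻³
Material R has the largest M.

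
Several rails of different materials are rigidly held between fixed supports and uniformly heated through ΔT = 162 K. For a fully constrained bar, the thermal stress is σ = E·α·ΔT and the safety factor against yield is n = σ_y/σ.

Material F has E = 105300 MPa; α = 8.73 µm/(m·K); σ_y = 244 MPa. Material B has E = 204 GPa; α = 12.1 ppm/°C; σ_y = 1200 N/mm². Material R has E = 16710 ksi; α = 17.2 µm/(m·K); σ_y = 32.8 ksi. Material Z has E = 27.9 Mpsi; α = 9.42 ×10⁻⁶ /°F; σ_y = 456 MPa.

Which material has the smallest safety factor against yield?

material R

Per material, after unit conversion:
  material F: E = 105.3, α = 8.73, σ_y = 244.0 → σ = 149 MPa, n = 1.64
  material B: E = 204.0, α = 12.1, σ_y = 1200 → σ = 400 MPa, n = 3.00
  material R: E = 115.2, α = 17.2, σ_y = 226.1 → σ = 321 MPa, n = 0.704
  material Z: E = 192.4, α = 17.0, σ_y = 456.0 → σ = 528 MPa, n = 0.863
The minimum is material R at n = 0.704.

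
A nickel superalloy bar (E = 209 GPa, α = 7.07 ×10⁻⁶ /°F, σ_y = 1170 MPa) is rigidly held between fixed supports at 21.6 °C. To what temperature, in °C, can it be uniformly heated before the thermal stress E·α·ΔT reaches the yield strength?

461 °C

α = 7.07×10⁻⁶/°F × 9/5 = 12.7×10⁻⁶/K.
E·α·ΔT = 1170 MPa ⇒ ΔT = 1170 / (209.0×10³ × 12.7×10⁻⁶) = 439.9 K.
T = 21.6 + 439.9 = 461.5 °C.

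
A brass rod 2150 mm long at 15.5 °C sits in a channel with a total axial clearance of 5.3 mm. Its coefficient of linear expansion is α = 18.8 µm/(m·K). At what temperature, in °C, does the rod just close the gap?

α·L₀·ΔT = 5.3 mm ⇒ ΔT = 5.3 / (18.8×10⁻⁶ × 2150.0) = 131.1 K.
T = 15.5 + 131.1 = 146.6 °C.

147 °C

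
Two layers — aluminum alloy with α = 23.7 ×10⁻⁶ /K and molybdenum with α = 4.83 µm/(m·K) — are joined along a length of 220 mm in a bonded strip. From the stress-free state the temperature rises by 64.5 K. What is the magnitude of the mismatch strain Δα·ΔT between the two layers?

Δα = |23.7 − 4.83|×10⁻⁶/K = 18.9×10⁻⁶/K.
Mismatch strain = Δα·ΔT = 18.9×10⁻⁶ × 64.5 = 1.22×10⁻³.

1.22×10⁻³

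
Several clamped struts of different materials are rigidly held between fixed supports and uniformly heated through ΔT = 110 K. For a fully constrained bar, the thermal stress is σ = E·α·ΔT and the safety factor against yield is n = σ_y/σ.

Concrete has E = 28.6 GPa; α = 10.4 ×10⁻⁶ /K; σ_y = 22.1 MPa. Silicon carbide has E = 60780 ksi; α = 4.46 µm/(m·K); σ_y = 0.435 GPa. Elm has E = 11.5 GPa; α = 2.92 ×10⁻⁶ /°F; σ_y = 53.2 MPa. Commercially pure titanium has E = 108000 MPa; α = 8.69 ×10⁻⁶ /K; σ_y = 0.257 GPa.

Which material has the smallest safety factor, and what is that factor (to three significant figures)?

Converting E to GPa, α to ×10⁻⁶/K, σ_y to MPa, then σ and n for each:
  concrete: E = 28.60, α = 10.4, σ_y = 22.10 → σ = 32.7 MPa, n = 0.675
  silicon carbide: E = 419.1, α = 4.46, σ_y = 435.0 → σ = 206 MPa, n = 2.12
  elm: E = 11.50, α = 5.26, σ_y = 53.20 → σ = 6.65 MPa, n = 8.00
  commercially pure titanium: E = 108.0, α = 8.69, σ_y = 257.0 → σ = 103 MPa, n = 2.49
Concrete has the lowest safety factor, n = 0.675.

concrete, n = 0.675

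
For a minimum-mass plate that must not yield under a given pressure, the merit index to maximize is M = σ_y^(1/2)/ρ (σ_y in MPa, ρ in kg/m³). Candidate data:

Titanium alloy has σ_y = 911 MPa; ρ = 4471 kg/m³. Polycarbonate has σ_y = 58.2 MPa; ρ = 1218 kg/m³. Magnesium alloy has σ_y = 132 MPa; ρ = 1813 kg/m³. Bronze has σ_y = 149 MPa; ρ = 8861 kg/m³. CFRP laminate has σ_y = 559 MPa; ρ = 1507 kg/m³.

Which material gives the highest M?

Computing M directly (units already consistent):
  CFRP laminate: M = 15.7×10⁻³
  titanium alloy: M = 6.75×10⁻³
  magnesium alloy: M = 6.34×10⁻³
  polycarbonate: M = 6.26×10⁻³
  bronze: M = 1.38×10⁻³
CFRP laminate has the largest M.

CFRP laminate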